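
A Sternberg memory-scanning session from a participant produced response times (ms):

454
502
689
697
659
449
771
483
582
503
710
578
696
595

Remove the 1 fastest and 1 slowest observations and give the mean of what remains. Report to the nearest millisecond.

Sorted: 449, 454, 483, 502, 503, 578, 582, 595, 659, 689, 696, 697, 710, 771
Drop lowest 1 (449) and highest 1 (771)
Remaining (n=12): Σ = 7148, mean = 7148/12 = 595.667

596 ms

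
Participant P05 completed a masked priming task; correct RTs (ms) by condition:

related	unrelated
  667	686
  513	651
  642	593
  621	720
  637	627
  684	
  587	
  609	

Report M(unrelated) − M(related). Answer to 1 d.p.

M(related) = 4960/8 = 620.000
M(unrelated) = 3277/5 = 655.400
Difference = 655.400 − 620.000 = 35.400 ms

35.4 ms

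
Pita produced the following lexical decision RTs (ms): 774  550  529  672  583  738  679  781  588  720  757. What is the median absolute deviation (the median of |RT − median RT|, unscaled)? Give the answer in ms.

91 ms

Sorted: 529, 550, 583, 588, 672, 679, 720, 738, 757, 774, 781 → median = 679
|x − 679|: 95, 129, 150, 7, 96, 59, 0, 102, 91, 41, 78
Sorted deviations: 0, 7, 41, 59, 78, 91, 95, 96, 102, 129, 150 → MAD = 91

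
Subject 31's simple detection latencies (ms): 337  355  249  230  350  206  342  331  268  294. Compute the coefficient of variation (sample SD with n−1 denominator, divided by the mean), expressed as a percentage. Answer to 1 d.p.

18.4%

n = 10, Σ = 2962, M = 296.2000
Σ(x−M)² = 26871.600; s = √(26871.600/9) = 54.6419
CV = 54.6419 / 296.2000 = 0.18448 = 18.448%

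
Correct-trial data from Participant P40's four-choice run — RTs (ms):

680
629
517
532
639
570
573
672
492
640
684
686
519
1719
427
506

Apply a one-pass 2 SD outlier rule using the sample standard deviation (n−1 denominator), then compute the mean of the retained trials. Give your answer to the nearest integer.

n = 16, ΣRT = 10485, M = 655.312
Σ(x−M)² = 1303339.44; s = √(1303339.44/15) = 294.770
Cutoffs: 655.312 ± 2·294.770 → [65.8, 1244.9]
Outside: 1719 → excluded.
Retained (n=15): Σ = 8766, mean = 8766/15 = 584.400

584 ms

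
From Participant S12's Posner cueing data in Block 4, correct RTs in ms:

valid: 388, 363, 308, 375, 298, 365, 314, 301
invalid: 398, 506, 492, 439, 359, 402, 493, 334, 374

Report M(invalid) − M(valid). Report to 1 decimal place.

82.9 ms

M(valid) = 2712/8 = 339.000
M(invalid) = 3797/9 = 421.889
Difference = 421.889 − 339.000 = 82.889 ms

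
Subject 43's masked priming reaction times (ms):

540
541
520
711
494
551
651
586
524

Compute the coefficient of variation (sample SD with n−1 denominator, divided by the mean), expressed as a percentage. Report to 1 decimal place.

12.3%

n = 9, Σ = 5118, M = 568.6667
Σ(x−M)² = 39176.000; s = √(39176.000/8) = 69.9786
CV = 69.9786 / 568.6667 = 0.12306 = 12.306%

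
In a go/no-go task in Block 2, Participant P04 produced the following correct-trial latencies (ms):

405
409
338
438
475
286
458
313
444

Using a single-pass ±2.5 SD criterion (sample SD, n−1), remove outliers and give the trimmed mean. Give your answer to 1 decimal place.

n = 9, ΣRT = 3566, M = 396.222
Σ(x−M)² = 36755.56; s = √(36755.56/8) = 67.782
Cutoffs: 396.222 ± 2.5·67.782 → [226.8, 565.7]
No RTs fall outside the cutoffs; all 9 retained. Mean = 3566/9 = 396.222

396.2 ms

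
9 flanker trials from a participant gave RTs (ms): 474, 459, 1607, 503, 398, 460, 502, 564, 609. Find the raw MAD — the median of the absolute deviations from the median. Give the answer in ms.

43 ms

Sorted: 398, 459, 460, 474, 502, 503, 564, 609, 1607 → median = 502
|x − 502|: 28, 43, 1105, 1, 104, 42, 0, 62, 107
Sorted deviations: 0, 1, 28, 42, 43, 62, 104, 107, 1105 → MAD = 43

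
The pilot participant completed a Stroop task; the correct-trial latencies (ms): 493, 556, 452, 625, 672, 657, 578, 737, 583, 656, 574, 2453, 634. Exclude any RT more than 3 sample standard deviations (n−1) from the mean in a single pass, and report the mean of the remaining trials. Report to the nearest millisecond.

n = 13, ΣRT = 9670, M = 743.846
Σ(x−M)² = 3233473.69; s = √(3233473.69/12) = 519.092
Cutoffs: 743.846 ± 3·519.092 → [-813.4, 2301.1]
Outside: 2453 → excluded.
Retained (n=12): Σ = 7217, mean = 7217/12 = 601.417

601 ms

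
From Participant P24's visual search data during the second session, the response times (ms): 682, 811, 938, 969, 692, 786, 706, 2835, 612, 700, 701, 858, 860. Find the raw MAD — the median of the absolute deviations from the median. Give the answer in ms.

Sorted: 612, 682, 692, 700, 701, 706, 786, 811, 858, 860, 938, 969, 2835 → median = 786
|x − 786|: 104, 25, 152, 183, 94, 0, 80, 2049, 174, 86, 85, 72, 74
Sorted deviations: 0, 25, 72, 74, 80, 85, 86, 94, 104, 152, 174, 183, 2049 → MAD = 86

86 ms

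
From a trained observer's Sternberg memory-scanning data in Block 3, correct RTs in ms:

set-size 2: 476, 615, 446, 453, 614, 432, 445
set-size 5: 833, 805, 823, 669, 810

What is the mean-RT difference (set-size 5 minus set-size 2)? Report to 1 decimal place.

290.7 ms

M(set-size 2) = 3481/7 = 497.286
M(set-size 5) = 3940/5 = 788.000
Difference = 788.000 − 497.286 = 290.714 ms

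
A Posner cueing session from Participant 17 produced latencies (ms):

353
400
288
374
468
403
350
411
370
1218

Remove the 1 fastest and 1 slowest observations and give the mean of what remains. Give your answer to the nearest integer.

391 ms

Sorted: 288, 350, 353, 370, 374, 400, 403, 411, 468, 1218
Drop lowest 1 (288) and highest 1 (1218)
Remaining (n=8): Σ = 3129, mean = 3129/8 = 391.125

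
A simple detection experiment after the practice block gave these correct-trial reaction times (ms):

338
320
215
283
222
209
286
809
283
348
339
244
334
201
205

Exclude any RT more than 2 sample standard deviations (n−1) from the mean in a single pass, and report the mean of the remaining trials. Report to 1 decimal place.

273.4 ms

n = 15, ΣRT = 4636, M = 309.067
Σ(x−M)² = 308998.93; s = √(308998.93/14) = 148.564
Cutoffs: 309.067 ± 2·148.564 → [11.9, 606.2]
Outside: 809 → excluded.
Retained (n=14): Σ = 3827, mean = 3827/14 = 273.357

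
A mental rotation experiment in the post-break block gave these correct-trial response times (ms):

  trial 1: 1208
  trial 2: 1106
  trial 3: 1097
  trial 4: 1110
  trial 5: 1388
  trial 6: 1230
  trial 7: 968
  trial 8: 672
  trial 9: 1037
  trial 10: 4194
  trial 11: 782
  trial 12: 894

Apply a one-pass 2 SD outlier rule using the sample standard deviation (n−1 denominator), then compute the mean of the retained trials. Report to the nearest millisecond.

1045 ms

n = 12, ΣRT = 15686, M = 1307.167
Σ(x−M)² = 9517609.67; s = √(9517609.67/11) = 930.181
Cutoffs: 1307.167 ± 2·930.181 → [-553.2, 3167.5]
Outside: 4194 → excluded.
Retained (n=11): Σ = 11492, mean = 11492/11 = 1044.727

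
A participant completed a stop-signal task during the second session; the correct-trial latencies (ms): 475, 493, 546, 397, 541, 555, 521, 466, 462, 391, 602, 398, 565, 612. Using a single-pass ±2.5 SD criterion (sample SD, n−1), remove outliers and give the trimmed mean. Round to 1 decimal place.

501.7 ms

n = 14, ΣRT = 7024, M = 501.714
Σ(x−M)² = 70562.86; s = √(70562.86/13) = 73.674
Cutoffs: 501.714 ± 2.5·73.674 → [317.5, 685.9]
No RTs fall outside the cutoffs; all 14 retained. Mean = 7024/14 = 501.714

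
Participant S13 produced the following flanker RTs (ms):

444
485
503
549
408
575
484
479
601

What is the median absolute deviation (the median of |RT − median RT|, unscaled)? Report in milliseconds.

Sorted: 408, 444, 479, 484, 485, 503, 549, 575, 601 → median = 485
|x − 485|: 41, 0, 18, 64, 77, 90, 1, 6, 116
Sorted deviations: 0, 1, 6, 18, 41, 64, 77, 90, 116 → MAD = 41

41 ms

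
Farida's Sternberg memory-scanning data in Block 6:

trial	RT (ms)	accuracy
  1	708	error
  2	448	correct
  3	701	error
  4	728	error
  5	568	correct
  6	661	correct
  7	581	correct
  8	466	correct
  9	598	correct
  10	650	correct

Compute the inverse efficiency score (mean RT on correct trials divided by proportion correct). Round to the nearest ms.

811 ms

Correct trials (n=7): 448, 568, 661, 581, 466, 598, 650
Mean correct RT = 3972/7 = 567.4286 ms
Proportion correct = 7/10
IES = 567.4286 / (7/10) = 810.612 ms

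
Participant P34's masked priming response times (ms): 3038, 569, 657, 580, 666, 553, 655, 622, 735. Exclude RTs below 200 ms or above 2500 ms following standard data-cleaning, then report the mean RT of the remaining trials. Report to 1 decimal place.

Excluded: 3038
Retained (n=8): Σ = 5037
Mean = 5037/8 = 629.6250

629.6 ms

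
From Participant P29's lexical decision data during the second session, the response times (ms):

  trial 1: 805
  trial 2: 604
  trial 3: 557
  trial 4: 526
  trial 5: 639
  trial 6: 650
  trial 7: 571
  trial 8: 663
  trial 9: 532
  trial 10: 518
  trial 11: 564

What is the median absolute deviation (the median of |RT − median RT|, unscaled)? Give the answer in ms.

45 ms

Sorted: 518, 526, 532, 557, 564, 571, 604, 639, 650, 663, 805 → median = 571
|x − 571|: 234, 33, 14, 45, 68, 79, 0, 92, 39, 53, 7
Sorted deviations: 0, 7, 14, 33, 39, 45, 53, 68, 79, 92, 234 → MAD = 45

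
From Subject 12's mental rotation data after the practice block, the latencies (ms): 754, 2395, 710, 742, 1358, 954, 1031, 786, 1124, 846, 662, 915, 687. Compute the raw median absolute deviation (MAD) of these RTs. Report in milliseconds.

136 ms

Sorted: 662, 687, 710, 742, 754, 786, 846, 915, 954, 1031, 1124, 1358, 2395 → median = 846
|x − 846|: 92, 1549, 136, 104, 512, 108, 185, 60, 278, 0, 184, 69, 159
Sorted deviations: 0, 60, 69, 92, 104, 108, 136, 159, 184, 185, 278, 512, 1549 → MAD = 136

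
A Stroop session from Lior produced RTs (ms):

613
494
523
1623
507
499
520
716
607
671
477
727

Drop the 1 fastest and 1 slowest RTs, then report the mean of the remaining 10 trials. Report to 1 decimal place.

587.7 ms

Sorted: 477, 494, 499, 507, 520, 523, 607, 613, 671, 716, 727, 1623
Drop lowest 1 (477) and highest 1 (1623)
Remaining (n=10): Σ = 5877, mean = 5877/10 = 587.700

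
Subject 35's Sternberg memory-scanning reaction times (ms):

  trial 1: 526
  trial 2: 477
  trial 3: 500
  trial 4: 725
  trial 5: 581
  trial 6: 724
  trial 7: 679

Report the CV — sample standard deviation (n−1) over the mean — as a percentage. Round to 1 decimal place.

17.7%

n = 7, Σ = 4212, M = 601.7143
Σ(x−M)² = 68187.429; s = √(68187.429/6) = 106.6047
CV = 106.6047 / 601.7143 = 0.17717 = 17.717%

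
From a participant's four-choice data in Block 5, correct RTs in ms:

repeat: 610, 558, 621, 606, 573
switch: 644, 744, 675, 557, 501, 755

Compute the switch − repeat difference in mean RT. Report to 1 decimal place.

52.4 ms

M(repeat) = 2968/5 = 593.600
M(switch) = 3876/6 = 646.000
Difference = 646.000 − 593.600 = 52.400 ms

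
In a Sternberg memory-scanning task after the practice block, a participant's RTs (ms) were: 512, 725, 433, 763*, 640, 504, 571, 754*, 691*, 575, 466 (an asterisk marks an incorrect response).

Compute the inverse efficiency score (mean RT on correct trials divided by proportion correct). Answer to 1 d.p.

760.7 ms

Correct trials (n=8): 512, 725, 433, 640, 504, 571, 575, 466
Mean correct RT = 4426/8 = 553.2500 ms
Proportion correct = 8/11
IES = 553.2500 / (8/11) = 760.719 ms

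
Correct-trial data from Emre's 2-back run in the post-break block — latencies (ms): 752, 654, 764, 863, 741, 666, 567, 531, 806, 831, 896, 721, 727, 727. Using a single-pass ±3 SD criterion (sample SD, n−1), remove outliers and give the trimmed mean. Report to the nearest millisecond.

732 ms

n = 14, ΣRT = 10246, M = 731.857
Σ(x−M)² = 139075.71; s = √(139075.71/13) = 103.432
Cutoffs: 731.857 ± 3·103.432 → [421.6, 1042.2]
No RTs fall outside the cutoffs; all 14 retained. Mean = 10246/14 = 731.857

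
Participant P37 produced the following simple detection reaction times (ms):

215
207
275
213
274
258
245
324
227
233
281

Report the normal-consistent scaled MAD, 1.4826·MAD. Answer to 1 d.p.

Sorted: 207, 213, 215, 227, 233, 245, 258, 274, 275, 281, 324 → median = 245
|x − 245| sorted: 0, 12, 13, 18, 29, 30, 30, 32, 36, 38, 79 → MAD = 30
Robust SD ≈ 1.4826 × 30 = 44.478

44.5 ms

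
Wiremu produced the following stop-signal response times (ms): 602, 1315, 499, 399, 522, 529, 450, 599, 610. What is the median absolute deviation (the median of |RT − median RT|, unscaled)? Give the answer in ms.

Sorted: 399, 450, 499, 522, 529, 599, 602, 610, 1315 → median = 529
|x − 529|: 73, 786, 30, 130, 7, 0, 79, 70, 81
Sorted deviations: 0, 7, 30, 70, 73, 79, 81, 130, 786 → MAD = 73

73 ms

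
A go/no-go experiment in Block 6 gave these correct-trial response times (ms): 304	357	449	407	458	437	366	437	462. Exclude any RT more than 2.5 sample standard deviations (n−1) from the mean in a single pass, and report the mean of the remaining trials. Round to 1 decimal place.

n = 9, ΣRT = 3677, M = 408.556
Σ(x−M)² = 23958.22; s = √(23958.22/8) = 54.725
Cutoffs: 408.556 ± 2.5·54.725 → [271.7, 545.4]
No RTs fall outside the cutoffs; all 9 retained. Mean = 3677/9 = 408.556

408.6 ms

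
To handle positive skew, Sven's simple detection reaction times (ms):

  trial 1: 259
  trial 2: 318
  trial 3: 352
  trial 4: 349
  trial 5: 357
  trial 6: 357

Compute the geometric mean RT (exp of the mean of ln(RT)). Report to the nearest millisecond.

ln(RT): 5.5568, 5.7621, 5.8636, 5.8551, 5.8777, 5.8777
Mean ln(RT) = 34.7931/6 = 5.79884
Geometric mean = exp(5.79884) = 329.92 ms

330 ms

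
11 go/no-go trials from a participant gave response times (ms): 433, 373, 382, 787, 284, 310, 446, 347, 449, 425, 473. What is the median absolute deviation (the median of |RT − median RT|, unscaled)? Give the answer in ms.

Sorted: 284, 310, 347, 373, 382, 425, 433, 446, 449, 473, 787 → median = 425
|x − 425|: 8, 52, 43, 362, 141, 115, 21, 78, 24, 0, 48
Sorted deviations: 0, 8, 21, 24, 43, 48, 52, 78, 115, 141, 362 → MAD = 48

48 ms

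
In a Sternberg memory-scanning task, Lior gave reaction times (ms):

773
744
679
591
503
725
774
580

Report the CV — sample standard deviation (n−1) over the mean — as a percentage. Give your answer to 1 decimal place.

n = 8, Σ = 5369, M = 671.1250
Σ(x−M)² = 72226.875; s = √(72226.875/7) = 101.5782
CV = 101.5782 / 671.1250 = 0.15136 = 15.136%

15.1%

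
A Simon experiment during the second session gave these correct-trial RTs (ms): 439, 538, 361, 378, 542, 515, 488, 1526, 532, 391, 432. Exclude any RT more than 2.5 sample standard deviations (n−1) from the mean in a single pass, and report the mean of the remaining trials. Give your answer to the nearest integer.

n = 11, ΣRT = 6142, M = 558.364
Σ(x−M)² = 1074238.55; s = √(1074238.55/10) = 327.756
Cutoffs: 558.364 ± 2.5·327.756 → [-261.0, 1377.8]
Outside: 1526 → excluded.
Retained (n=10): Σ = 4616, mean = 4616/10 = 461.600

462 ms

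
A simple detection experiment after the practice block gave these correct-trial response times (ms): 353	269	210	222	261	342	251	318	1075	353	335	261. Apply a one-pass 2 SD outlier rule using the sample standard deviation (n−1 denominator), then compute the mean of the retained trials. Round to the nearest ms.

289 ms

n = 12, ΣRT = 4250, M = 354.167
Σ(x−M)² = 594935.67; s = √(594935.67/11) = 232.562
Cutoffs: 354.167 ± 2·232.562 → [-111.0, 819.3]
Outside: 1075 → excluded.
Retained (n=11): Σ = 3175, mean = 3175/11 = 288.636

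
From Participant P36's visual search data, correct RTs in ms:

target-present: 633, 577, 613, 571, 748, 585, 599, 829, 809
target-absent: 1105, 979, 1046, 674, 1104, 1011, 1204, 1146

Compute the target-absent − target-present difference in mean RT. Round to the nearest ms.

M(target-present) = 5964/9 = 662.667
M(target-absent) = 8269/8 = 1033.625
Difference = 1033.625 − 662.667 = 370.958 ms

371 ms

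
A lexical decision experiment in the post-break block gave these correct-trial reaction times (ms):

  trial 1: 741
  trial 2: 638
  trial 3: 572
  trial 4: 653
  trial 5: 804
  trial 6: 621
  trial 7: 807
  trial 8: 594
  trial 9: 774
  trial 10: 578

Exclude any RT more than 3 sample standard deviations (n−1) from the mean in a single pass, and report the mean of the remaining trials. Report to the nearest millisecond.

678 ms

n = 10, ΣRT = 6782, M = 678.200
Σ(x−M)² = 79467.60; s = √(79467.60/9) = 93.967
Cutoffs: 678.200 ± 3·93.967 → [396.3, 960.1]
No RTs fall outside the cutoffs; all 10 retained. Mean = 6782/10 = 678.200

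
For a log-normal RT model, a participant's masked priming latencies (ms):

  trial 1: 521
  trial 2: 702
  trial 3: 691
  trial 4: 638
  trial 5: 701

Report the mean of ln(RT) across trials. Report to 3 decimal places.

6.472

ln(RT): 6.2558, 6.5539, 6.5381, 6.4583, 6.5525
Σ ln(RT) = 32.3587
Mean = 32.3587/5 = 6.47173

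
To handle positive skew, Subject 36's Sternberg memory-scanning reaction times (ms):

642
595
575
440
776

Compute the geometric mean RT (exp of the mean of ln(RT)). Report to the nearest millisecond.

ln(RT): 6.4646, 6.3886, 6.3544, 6.0868, 6.6542
Mean ln(RT) = 31.9484/5 = 6.38969
Geometric mean = exp(6.38969) = 595.67 ms

596 ms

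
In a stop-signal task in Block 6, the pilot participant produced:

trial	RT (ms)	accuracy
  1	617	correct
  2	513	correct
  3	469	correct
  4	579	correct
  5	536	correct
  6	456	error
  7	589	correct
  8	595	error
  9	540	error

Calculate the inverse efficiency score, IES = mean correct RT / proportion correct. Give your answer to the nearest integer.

826 ms

Correct trials (n=6): 617, 513, 469, 579, 536, 589
Mean correct RT = 3303/6 = 550.5000 ms
Proportion correct = 6/9
IES = 550.5000 / (6/9) = 825.750 ms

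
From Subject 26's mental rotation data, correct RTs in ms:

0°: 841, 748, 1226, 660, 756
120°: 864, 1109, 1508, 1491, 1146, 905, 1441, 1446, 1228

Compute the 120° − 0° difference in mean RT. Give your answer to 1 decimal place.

391.4 ms

M(0°) = 4231/5 = 846.200
M(120°) = 11138/9 = 1237.556
Difference = 1237.556 − 846.200 = 391.356 ms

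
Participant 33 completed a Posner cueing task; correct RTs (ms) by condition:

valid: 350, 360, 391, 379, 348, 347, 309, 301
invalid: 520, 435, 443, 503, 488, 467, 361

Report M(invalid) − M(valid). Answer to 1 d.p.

M(valid) = 2785/8 = 348.125
M(invalid) = 3217/7 = 459.571
Difference = 459.571 − 348.125 = 111.446 ms

111.4 ms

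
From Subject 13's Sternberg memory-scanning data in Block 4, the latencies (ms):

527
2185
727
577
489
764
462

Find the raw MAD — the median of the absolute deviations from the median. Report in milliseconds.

115 ms

Sorted: 462, 489, 527, 577, 727, 764, 2185 → median = 577
|x − 577|: 50, 1608, 150, 0, 88, 187, 115
Sorted deviations: 0, 50, 88, 115, 150, 187, 1608 → MAD = 115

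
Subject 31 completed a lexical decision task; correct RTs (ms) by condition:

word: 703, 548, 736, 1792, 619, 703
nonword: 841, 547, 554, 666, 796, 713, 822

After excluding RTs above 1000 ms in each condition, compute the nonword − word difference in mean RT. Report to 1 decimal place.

43.8 ms

word: exclude 1792
M(word) = 3309/5 = 661.800
M(nonword) = 4939/7 = 705.571
Difference = 705.571 − 661.800 = 43.771 ms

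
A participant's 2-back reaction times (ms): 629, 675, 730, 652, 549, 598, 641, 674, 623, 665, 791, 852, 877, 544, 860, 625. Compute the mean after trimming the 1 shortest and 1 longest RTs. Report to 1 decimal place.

Sorted: 544, 549, 598, 623, 625, 629, 641, 652, 665, 674, 675, 730, 791, 852, 860, 877
Drop lowest 1 (544) and highest 1 (877)
Remaining (n=14): Σ = 9564, mean = 9564/14 = 683.143

683.1 ms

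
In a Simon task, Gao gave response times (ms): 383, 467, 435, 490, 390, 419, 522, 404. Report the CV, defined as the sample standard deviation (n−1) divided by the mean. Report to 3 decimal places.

0.114

n = 8, Σ = 3510, M = 438.7500
Σ(x−M)² = 17451.500; s = √(17451.500/7) = 49.9307
CV = 49.9307 / 438.7500 = 0.11380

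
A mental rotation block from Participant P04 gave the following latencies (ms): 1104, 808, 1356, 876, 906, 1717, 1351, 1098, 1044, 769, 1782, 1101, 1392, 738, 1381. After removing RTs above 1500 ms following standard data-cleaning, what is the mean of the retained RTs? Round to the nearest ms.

1071 ms

Excluded: 1717, 1782
Retained (n=13): Σ = 13924
Mean = 13924/13 = 1071.0769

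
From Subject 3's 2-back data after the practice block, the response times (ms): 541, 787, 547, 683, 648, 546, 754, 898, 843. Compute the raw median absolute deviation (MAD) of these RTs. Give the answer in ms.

Sorted: 541, 546, 547, 648, 683, 754, 787, 843, 898 → median = 683
|x − 683|: 142, 104, 136, 0, 35, 137, 71, 215, 160
Sorted deviations: 0, 35, 71, 104, 136, 137, 142, 160, 215 → MAD = 136

136 ms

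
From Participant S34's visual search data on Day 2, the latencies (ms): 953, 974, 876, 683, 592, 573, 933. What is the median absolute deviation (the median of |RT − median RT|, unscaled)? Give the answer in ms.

98 ms

Sorted: 573, 592, 683, 876, 933, 953, 974 → median = 876
|x − 876|: 77, 98, 0, 193, 284, 303, 57
Sorted deviations: 0, 57, 77, 98, 193, 284, 303 → MAD = 98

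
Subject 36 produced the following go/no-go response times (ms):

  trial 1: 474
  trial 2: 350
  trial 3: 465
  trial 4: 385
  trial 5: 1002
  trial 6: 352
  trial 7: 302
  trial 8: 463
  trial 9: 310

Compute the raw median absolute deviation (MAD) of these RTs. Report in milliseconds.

Sorted: 302, 310, 350, 352, 385, 463, 465, 474, 1002 → median = 385
|x − 385|: 89, 35, 80, 0, 617, 33, 83, 78, 75
Sorted deviations: 0, 33, 35, 75, 78, 80, 83, 89, 617 → MAD = 78

78 ms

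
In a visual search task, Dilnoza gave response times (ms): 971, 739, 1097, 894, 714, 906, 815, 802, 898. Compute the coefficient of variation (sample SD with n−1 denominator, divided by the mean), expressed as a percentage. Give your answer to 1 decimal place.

n = 9, Σ = 7836, M = 870.6667
Σ(x−M)² = 113528.000; s = √(113528.000/8) = 119.1260
CV = 119.1260 / 870.6667 = 0.13682 = 13.682%

13.7%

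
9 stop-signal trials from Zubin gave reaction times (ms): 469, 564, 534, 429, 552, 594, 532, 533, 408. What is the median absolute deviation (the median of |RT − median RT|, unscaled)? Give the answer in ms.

Sorted: 408, 429, 469, 532, 533, 534, 552, 564, 594 → median = 533
|x − 533|: 64, 31, 1, 104, 19, 61, 1, 0, 125
Sorted deviations: 0, 1, 1, 19, 31, 61, 64, 104, 125 → MAD = 31

31 ms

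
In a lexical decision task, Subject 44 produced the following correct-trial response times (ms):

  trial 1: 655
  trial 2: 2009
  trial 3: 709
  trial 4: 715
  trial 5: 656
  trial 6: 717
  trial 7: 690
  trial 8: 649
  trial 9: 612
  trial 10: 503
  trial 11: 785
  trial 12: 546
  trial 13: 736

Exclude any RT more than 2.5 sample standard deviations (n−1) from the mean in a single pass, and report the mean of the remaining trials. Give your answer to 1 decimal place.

n = 13, ΣRT = 9982, M = 767.846
Σ(x−M)² = 1739687.69; s = √(1739687.69/12) = 380.754
Cutoffs: 767.846 ± 2.5·380.754 → [-184.0, 1719.7]
Outside: 2009 → excluded.
Retained (n=12): Σ = 7973, mean = 7973/12 = 664.417

664.4 ms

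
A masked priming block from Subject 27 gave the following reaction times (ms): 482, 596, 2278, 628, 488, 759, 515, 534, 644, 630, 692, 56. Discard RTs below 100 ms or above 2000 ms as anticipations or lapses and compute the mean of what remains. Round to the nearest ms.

Excluded: 56, 2278
Retained (n=10): Σ = 5968
Mean = 5968/10 = 596.8000

597 ms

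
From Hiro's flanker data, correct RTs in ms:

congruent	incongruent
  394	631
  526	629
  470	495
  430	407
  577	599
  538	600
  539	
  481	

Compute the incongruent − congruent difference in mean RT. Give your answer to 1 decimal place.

M(congruent) = 3955/8 = 494.375
M(incongruent) = 3361/6 = 560.167
Difference = 560.167 − 494.375 = 65.792 ms

65.8 ms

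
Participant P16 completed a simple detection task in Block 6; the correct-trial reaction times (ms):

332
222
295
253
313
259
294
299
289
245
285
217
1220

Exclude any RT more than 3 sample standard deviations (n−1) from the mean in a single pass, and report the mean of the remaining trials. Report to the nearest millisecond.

n = 13, ΣRT = 4523, M = 347.923
Σ(x−M)² = 838032.92; s = √(838032.92/12) = 264.265
Cutoffs: 347.923 ± 3·264.265 → [-444.9, 1140.7]
Outside: 1220 → excluded.
Retained (n=12): Σ = 3303, mean = 3303/12 = 275.250

275 ms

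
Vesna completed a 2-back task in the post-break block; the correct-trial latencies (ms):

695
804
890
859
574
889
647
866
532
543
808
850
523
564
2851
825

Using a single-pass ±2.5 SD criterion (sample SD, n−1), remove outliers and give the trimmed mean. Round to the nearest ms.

n = 16, ΣRT = 13720, M = 857.500
Σ(x−M)² = 4536572.00; s = √(4536572.00/15) = 549.944
Cutoffs: 857.500 ± 2.5·549.944 → [-517.4, 2232.4]
Outside: 2851 → excluded.
Retained (n=15): Σ = 10869, mean = 10869/15 = 724.600

725 ms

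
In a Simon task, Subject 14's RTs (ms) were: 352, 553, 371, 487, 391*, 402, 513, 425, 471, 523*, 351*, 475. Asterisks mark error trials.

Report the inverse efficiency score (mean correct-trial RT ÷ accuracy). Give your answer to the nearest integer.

600 ms

Correct trials (n=9): 352, 553, 371, 487, 402, 513, 425, 471, 475
Mean correct RT = 4049/9 = 449.8889 ms
Proportion correct = 9/12
IES = 449.8889 / (9/12) = 599.852 ms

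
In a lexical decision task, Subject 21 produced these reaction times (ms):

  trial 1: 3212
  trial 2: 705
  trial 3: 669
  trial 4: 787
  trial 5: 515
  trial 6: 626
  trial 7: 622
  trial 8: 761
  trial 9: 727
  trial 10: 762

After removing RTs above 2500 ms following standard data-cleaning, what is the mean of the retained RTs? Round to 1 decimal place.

Excluded: 3212
Retained (n=9): Σ = 6174
Mean = 6174/9 = 686.0000

686.0 ms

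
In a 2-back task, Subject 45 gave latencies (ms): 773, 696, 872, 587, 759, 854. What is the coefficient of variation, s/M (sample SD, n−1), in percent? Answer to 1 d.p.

n = 6, Σ = 4541, M = 756.8333
Σ(x−M)² = 55514.833; s = √(55514.833/5) = 105.3706
CV = 105.3706 / 756.8333 = 0.13923 = 13.923%

13.9%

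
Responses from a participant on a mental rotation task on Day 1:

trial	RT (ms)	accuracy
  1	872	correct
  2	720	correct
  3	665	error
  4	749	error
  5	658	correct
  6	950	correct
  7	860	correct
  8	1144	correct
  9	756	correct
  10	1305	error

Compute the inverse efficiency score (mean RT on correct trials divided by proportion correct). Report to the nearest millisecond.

Correct trials (n=7): 872, 720, 658, 950, 860, 1144, 756
Mean correct RT = 5960/7 = 851.4286 ms
Proportion correct = 7/10
IES = 851.4286 / (7/10) = 1216.327 ms

1216 ms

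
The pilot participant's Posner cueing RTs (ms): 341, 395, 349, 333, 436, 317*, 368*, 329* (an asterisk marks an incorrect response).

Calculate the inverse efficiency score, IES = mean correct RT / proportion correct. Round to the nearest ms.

593 ms

Correct trials (n=5): 341, 395, 349, 333, 436
Mean correct RT = 1854/5 = 370.8000 ms
Proportion correct = 5/8
IES = 370.8000 / (5/8) = 593.280 ms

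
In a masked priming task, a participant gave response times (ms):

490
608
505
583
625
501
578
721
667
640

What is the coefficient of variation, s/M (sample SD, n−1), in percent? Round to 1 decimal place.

12.9%

n = 10, Σ = 5918, M = 591.8000
Σ(x−M)² = 52445.600; s = √(52445.600/9) = 76.3367
CV = 76.3367 / 591.8000 = 0.12899 = 12.899%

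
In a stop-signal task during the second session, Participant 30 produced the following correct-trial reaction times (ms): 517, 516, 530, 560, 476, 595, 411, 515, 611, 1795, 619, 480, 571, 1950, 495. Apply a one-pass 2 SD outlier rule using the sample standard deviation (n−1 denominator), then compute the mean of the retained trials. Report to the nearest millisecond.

n = 15, ΣRT = 10641, M = 709.400
Σ(x−M)² = 3176539.60; s = √(3176539.60/14) = 476.336
Cutoffs: 709.400 ± 2·476.336 → [-243.3, 1662.1]
Outside: 1795, 1950 → excluded.
Retained (n=13): Σ = 6896, mean = 6896/13 = 530.462

530 ms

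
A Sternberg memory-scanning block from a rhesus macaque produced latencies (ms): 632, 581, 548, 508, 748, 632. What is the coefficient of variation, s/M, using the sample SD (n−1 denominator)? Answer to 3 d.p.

0.138

n = 6, Σ = 3649, M = 608.1667
Σ(x−M)² = 35080.833; s = √(35080.833/5) = 83.7626
CV = 83.7626 / 608.1667 = 0.13773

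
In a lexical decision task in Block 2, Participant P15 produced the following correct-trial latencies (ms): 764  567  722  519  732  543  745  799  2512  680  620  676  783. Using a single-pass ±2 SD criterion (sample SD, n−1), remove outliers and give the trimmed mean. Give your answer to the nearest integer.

679 ms

n = 13, ΣRT = 10662, M = 820.154
Σ(x−M)² = 3202457.69; s = √(3202457.69/12) = 516.596
Cutoffs: 820.154 ± 2·516.596 → [-213.0, 1853.3]
Outside: 2512 → excluded.
Retained (n=12): Σ = 8150, mean = 8150/12 = 679.167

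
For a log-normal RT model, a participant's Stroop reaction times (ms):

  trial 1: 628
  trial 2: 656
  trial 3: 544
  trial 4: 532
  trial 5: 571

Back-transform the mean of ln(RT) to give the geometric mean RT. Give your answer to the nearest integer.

584 ms

ln(RT): 6.4425, 6.4862, 6.2989, 6.2766, 6.3474
Mean ln(RT) = 31.8517/5 = 6.37034
Geometric mean = exp(6.37034) = 584.25 ms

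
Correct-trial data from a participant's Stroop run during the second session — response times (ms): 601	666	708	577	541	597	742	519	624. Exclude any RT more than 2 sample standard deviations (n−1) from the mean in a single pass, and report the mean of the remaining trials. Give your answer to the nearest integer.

619 ms

n = 9, ΣRT = 5575, M = 619.444
Σ(x−M)² = 43938.22; s = √(43938.22/8) = 74.110
Cutoffs: 619.444 ± 2·74.110 → [471.2, 767.7]
No RTs fall outside the cutoffs; all 9 retained. Mean = 5575/9 = 619.444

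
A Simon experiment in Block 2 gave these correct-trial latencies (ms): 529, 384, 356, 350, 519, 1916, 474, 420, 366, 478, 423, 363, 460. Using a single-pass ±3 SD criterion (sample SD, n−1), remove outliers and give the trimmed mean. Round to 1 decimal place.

n = 13, ΣRT = 7038, M = 541.385
Σ(x−M)² = 2092499.08; s = √(2092499.08/12) = 417.582
Cutoffs: 541.385 ± 3·417.582 → [-711.4, 1794.1]
Outside: 1916 → excluded.
Retained (n=12): Σ = 5122, mean = 5122/12 = 426.833

426.8 ms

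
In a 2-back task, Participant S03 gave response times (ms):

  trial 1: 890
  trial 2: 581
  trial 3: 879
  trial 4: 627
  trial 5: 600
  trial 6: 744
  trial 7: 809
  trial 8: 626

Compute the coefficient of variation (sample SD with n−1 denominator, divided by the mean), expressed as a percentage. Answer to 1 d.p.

n = 8, Σ = 5756, M = 719.5000
Σ(x−M)² = 113882.000; s = √(113882.000/7) = 127.5494
CV = 127.5494 / 719.5000 = 0.17728 = 17.728%

17.7%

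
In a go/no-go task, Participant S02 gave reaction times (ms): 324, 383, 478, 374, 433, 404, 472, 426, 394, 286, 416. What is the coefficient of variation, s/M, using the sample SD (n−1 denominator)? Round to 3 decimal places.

n = 11, Σ = 4390, M = 399.0909
Σ(x−M)² = 33068.909; s = √(33068.909/10) = 57.5056
CV = 57.5056 / 399.0909 = 0.14409

0.144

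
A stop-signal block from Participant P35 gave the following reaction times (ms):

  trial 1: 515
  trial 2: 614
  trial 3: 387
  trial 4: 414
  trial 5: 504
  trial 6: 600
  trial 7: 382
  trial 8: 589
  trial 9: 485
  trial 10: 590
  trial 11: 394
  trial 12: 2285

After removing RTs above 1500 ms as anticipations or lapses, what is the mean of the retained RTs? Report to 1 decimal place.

Excluded: 2285
Retained (n=11): Σ = 5474
Mean = 5474/11 = 497.6364

497.6 ms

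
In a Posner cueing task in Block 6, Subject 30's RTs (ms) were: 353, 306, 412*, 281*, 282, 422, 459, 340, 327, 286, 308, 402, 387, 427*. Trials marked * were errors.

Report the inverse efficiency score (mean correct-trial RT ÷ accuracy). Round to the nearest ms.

448 ms

Correct trials (n=11): 353, 306, 282, 422, 459, 340, 327, 286, 308, 402, 387
Mean correct RT = 3872/11 = 352.0000 ms
Proportion correct = 11/14
IES = 352.0000 / (11/14) = 448.000 ms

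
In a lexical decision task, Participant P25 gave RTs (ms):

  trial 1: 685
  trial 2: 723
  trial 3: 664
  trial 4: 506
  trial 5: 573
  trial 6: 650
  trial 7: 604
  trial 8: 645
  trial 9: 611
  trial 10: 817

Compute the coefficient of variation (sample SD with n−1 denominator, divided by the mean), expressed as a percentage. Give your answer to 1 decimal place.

13.1%

n = 10, Σ = 6478, M = 647.8000
Σ(x−M)² = 64917.600; s = √(64917.600/9) = 84.9298
CV = 84.9298 / 647.8000 = 0.13110 = 13.110%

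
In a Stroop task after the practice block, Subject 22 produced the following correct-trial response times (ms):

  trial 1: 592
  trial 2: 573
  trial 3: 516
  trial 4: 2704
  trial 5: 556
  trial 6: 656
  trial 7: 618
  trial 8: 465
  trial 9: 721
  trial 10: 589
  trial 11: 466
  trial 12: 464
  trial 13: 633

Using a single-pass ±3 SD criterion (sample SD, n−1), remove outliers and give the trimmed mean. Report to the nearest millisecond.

n = 13, ΣRT = 9553, M = 734.846
Σ(x−M)² = 4274203.69; s = √(4274203.69/12) = 596.811
Cutoffs: 734.846 ± 3·596.811 → [-1055.6, 2525.3]
Outside: 2704 → excluded.
Retained (n=12): Σ = 6849, mean = 6849/12 = 570.750

571 ms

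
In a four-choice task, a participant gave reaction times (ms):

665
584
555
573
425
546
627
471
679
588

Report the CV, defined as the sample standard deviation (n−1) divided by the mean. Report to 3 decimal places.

n = 10, Σ = 5713, M = 571.3000
Σ(x−M)² = 56294.100; s = √(56294.100/9) = 79.0879
CV = 79.0879 / 571.3000 = 0.13844

0.138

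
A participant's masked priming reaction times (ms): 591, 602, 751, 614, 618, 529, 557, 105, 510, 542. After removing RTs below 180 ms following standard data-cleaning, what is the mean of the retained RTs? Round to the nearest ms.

590 ms

Excluded: 105
Retained (n=9): Σ = 5314
Mean = 5314/9 = 590.4444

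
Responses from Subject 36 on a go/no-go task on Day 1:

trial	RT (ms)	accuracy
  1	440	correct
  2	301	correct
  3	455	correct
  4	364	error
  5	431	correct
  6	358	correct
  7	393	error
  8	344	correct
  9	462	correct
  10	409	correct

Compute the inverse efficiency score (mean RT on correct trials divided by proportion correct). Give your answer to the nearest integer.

500 ms

Correct trials (n=8): 440, 301, 455, 431, 358, 344, 462, 409
Mean correct RT = 3200/8 = 400.0000 ms
Proportion correct = 8/10
IES = 400.0000 / (8/10) = 500.000 ms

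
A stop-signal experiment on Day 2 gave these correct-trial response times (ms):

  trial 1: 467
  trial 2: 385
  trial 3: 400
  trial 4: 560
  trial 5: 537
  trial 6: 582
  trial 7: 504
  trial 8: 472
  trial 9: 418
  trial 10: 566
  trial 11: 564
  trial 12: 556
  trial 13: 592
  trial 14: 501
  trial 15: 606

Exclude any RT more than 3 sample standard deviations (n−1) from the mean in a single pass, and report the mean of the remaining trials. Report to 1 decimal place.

n = 15, ΣRT = 7710, M = 514.000
Σ(x−M)² = 71880.00; s = √(71880.00/14) = 71.654
Cutoffs: 514.000 ± 3·71.654 → [299.0, 729.0]
No RTs fall outside the cutoffs; all 15 retained. Mean = 7710/15 = 514.000

514.0 ms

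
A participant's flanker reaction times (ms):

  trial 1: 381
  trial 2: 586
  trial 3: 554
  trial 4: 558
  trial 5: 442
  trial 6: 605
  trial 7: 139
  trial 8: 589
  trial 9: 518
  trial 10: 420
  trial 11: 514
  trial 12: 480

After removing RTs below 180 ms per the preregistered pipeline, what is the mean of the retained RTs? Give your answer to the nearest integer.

513 ms

Excluded: 139
Retained (n=11): Σ = 5647
Mean = 5647/11 = 513.3636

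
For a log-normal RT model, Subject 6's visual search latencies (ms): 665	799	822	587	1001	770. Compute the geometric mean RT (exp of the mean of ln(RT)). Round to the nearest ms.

763 ms

ln(RT): 6.4998, 6.6834, 6.7117, 6.3750, 6.9088, 6.6464
Mean ln(RT) = 39.8251/6 = 6.63751
Geometric mean = exp(6.63751) = 763.19 ms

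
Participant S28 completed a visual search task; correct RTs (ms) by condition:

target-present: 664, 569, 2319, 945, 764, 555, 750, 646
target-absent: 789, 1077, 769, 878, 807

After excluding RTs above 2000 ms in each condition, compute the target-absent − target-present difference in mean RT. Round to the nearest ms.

target-present: exclude 2319
M(target-present) = 4893/7 = 699.000
M(target-absent) = 4320/5 = 864.000
Difference = 864.000 − 699.000 = 165.000 ms

165 ms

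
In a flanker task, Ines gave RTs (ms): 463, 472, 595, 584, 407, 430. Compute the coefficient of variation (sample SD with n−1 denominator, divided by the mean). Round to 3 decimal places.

0.161

n = 6, Σ = 2951, M = 491.8333
Σ(x−M)² = 31382.833; s = √(31382.833/5) = 79.2248
CV = 79.2248 / 491.8333 = 0.16108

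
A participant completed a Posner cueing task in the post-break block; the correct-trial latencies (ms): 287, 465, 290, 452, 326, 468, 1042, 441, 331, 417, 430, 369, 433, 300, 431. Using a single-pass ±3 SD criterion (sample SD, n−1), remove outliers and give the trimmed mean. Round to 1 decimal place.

388.6 ms

n = 15, ΣRT = 6482, M = 432.133
Σ(x−M)² = 459215.73; s = √(459215.73/14) = 181.111
Cutoffs: 432.133 ± 3·181.111 → [-111.2, 975.5]
Outside: 1042 → excluded.
Retained (n=14): Σ = 5440, mean = 5440/14 = 388.571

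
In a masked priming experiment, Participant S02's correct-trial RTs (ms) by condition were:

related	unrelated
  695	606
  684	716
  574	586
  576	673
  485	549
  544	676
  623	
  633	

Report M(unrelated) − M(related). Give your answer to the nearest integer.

M(related) = 4814/8 = 601.750
M(unrelated) = 3806/6 = 634.333
Difference = 634.333 − 601.750 = 32.583 ms

33 ms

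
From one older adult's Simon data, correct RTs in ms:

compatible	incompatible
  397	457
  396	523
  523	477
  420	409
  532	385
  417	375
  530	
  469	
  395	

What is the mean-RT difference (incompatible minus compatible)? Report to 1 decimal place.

M(compatible) = 4079/9 = 453.222
M(incompatible) = 2626/6 = 437.667
Difference = 437.667 − 453.222 = -15.556 ms

-15.6 ms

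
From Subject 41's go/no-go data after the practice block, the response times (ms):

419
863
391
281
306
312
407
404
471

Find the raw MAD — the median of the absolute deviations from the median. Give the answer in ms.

67 ms

Sorted: 281, 306, 312, 391, 404, 407, 419, 471, 863 → median = 404
|x − 404|: 15, 459, 13, 123, 98, 92, 3, 0, 67
Sorted deviations: 0, 3, 13, 15, 67, 92, 98, 123, 459 → MAD = 67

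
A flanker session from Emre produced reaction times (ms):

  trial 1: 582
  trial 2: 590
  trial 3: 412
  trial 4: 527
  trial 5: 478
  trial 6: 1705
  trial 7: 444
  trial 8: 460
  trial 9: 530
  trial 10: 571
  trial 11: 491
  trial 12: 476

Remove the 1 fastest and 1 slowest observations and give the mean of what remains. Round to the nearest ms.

515 ms

Sorted: 412, 444, 460, 476, 478, 491, 527, 530, 571, 582, 590, 1705
Drop lowest 1 (412) and highest 1 (1705)
Remaining (n=10): Σ = 5149, mean = 5149/10 = 514.900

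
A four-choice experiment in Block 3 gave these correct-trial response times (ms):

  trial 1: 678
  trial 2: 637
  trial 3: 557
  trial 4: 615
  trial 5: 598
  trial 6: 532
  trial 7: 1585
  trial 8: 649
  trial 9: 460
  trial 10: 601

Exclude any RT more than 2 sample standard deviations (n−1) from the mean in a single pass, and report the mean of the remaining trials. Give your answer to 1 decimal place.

n = 10, ΣRT = 6912, M = 691.200
Σ(x−M)² = 923207.60; s = √(923207.60/9) = 320.279
Cutoffs: 691.200 ± 2·320.279 → [50.6, 1331.8]
Outside: 1585 → excluded.
Retained (n=9): Σ = 5327, mean = 5327/9 = 591.889

591.9 ms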